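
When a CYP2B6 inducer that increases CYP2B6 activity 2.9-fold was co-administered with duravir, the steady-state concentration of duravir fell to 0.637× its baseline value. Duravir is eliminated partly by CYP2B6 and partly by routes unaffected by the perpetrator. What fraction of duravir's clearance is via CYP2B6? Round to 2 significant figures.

0.30

CL'/CL = 1 / 0.637 = 1.57
2.9·fm + (1 − fm) = 1.57
fm = (1.57 − 1) / (2.9 − 1) = 0.30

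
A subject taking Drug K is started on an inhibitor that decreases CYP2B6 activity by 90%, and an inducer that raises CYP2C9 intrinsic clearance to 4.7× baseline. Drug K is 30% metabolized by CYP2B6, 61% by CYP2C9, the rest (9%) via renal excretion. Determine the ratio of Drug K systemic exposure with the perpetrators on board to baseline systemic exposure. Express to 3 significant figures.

0.335

The CYP2B6 pathway (30% of clearance) is reduced to 0.1× activity: 0.3 × 0.1 = 0.03.
The CYP2C9 pathway (61% of clearance) increases to 4.7× activity: 0.61 × 4.7 = 2.867.
The remaining 9% of clearance is unaffected.
New clearance relative to baseline: 0.03 + 2.867 + 0.09 = 2.987.
Systemic exposure ∝ 1/CL: fold-change = 1 / 2.987 = 0.335.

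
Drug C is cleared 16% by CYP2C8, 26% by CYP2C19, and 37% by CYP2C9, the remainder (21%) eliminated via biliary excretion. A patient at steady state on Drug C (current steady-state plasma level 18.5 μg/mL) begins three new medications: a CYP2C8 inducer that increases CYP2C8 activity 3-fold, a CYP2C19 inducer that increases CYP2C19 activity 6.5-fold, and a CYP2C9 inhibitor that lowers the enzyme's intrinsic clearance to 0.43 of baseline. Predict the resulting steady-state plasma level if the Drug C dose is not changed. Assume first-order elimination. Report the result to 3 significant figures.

CYP2C8: 0.16 × 3 = 0.48
CYP2C19: 0.26 × 6.5 = 1.69
CYP2C9: 0.37 × 0.43 = 0.1591
Other: 0.21 (unchanged)
Relative clearance = 0.48 + 1.69 + 0.1591 + 0.21 = 2.5391.
Dividing the baseline by the relative clearance: 18.5 / 2.5391 = 7.29 μg/mL.

7.29 μg/mL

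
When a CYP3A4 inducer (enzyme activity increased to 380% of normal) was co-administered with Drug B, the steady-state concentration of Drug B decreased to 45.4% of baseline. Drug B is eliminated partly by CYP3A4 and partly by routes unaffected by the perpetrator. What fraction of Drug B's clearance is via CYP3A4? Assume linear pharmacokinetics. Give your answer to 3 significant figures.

CL'/CL = 1 / 0.454 = 2.203
3.8·fm + (1 − fm) = 2.203
fm = (2.203 − 1) / (3.8 − 1) = 0.430

0.430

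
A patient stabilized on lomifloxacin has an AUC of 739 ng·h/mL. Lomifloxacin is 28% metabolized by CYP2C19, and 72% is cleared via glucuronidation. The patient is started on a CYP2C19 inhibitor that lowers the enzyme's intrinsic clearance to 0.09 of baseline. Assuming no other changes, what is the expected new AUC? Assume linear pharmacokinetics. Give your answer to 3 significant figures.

992 ng·h/mL

The CYP2C19 pathway (28% of clearance) is reduced to 0.09× activity: 0.28 × 0.09 = 0.0252.
The remaining 72% of clearance is unaffected.
Relative clearance = 0.0252 + 0.72 = 0.7452.
AUC ∝ 1/CL, so new value = 739 / 0.7452 = 992 ng·h/mL.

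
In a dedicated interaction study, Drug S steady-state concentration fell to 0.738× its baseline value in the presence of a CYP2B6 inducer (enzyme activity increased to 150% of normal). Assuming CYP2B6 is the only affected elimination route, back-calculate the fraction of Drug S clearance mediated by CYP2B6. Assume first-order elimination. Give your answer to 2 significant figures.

CL'/CL = 1 / 0.738 = 1.355
1.5·fm + (1 − fm) = 1.355
fm = (1.355 − 1) / (1.5 − 1) = 0.71

0.71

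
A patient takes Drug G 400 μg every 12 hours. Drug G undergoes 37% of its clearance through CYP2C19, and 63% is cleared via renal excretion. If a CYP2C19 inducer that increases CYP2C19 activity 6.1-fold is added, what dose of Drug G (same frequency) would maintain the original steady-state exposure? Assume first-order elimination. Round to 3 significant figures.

1.15 × 10³ μg

CYP2C19: 0.37 × 6.1 = 2.257
Other: 0.63 (unchanged)
CL_new/CL_old = 2.257 + 0.63 = 2.887.
To maintain the same steady-state level, dose must scale with clearance: new dose = 400 × 2.887 = 1.15 × 10³ μg.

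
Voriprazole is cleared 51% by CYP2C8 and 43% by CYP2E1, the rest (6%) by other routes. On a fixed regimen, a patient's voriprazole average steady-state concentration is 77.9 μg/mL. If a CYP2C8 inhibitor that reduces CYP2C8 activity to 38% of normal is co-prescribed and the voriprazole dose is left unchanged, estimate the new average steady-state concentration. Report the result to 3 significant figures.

114 μg/mL

The CYP2C8 pathway (51% of clearance) drops to 0.38× activity: 0.51 × 0.38 = 0.1938.
CYP2E1 (43%) and the residual 6% are unaffected.
New clearance relative to baseline: 0.1938 + 0.43 + 0.06 = 0.6838.
New average steady-state concentration = baseline ÷ relative clearance = 77.9 / 0.6838 = 114 μg/mL.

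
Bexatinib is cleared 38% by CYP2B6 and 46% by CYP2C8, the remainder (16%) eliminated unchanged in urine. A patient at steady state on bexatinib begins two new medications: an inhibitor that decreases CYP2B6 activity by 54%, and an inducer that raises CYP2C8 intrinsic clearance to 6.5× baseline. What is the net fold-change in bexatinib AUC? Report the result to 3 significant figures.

0.301

The CYP2B6 pathway (38% of clearance) is reduced to 0.46× activity: 0.38 × 0.46 = 0.1748.
The CYP2C8 pathway (46% of clearance) is boosted to 6.5× activity: 0.46 × 6.5 = 2.99.
Non-CYP routes (16%) are unchanged.
Relative clearance = 0.1748 + 2.99 + 0.16 = 3.3248.
AUC ∝ 1/CL: fold-change = 1 / 3.3248 = 0.301.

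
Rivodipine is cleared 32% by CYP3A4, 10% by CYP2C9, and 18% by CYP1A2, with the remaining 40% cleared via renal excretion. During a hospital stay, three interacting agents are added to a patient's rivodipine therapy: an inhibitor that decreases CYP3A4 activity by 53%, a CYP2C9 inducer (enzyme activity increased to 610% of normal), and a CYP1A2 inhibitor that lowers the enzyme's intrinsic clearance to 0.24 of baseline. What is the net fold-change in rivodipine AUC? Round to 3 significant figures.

The CYP3A4 pathway (32% of clearance) falls to 0.47× activity: 0.32 × 0.47 = 0.1504.
The CYP2C9 pathway (10% of clearance) is boosted to 6.1× activity: 0.1 × 6.1 = 0.61.
The CYP1A2 pathway (18% of clearance) falls to 0.24× activity: 0.18 × 0.24 = 0.0432.
The remaining 40% of clearance is unaffected.
New clearance relative to baseline: 0.1504 + 0.61 + 0.0432 + 0.4 = 1.2036.
Because AUC varies inversely with clearance, the combined effect is 1 / 1.2036 = 0.831.

0.831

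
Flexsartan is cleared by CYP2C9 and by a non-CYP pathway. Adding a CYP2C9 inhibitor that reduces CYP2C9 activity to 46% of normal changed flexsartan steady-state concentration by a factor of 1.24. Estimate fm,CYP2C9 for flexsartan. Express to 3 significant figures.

0.358

CL'/CL = 1 / 1.24 = 0.8065
0.46·fm + (1 − fm) = 0.8065
fm = (0.8065 − 1) / (0.46 − 1) = 0.358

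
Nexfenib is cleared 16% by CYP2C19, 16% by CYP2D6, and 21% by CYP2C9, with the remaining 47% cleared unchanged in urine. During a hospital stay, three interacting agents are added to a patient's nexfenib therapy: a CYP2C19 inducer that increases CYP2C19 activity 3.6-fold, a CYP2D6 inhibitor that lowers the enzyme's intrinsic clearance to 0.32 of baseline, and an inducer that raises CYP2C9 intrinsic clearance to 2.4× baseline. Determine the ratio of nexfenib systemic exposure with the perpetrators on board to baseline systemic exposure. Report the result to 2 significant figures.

The CYP2C19 pathway (16% of clearance) is boosted to 3.6× activity: 0.16 × 3.6 = 0.576.
The CYP2D6 pathway (16% of clearance) is reduced to 0.32× activity: 0.16 × 0.32 = 0.0512.
The CYP2C9 pathway (21% of clearance) is boosted to 2.4× activity: 0.21 × 2.4 = 0.504.
Non-CYP routes (47%) are unchanged.
CL_new/CL_old = 0.576 + 0.0512 + 0.504 + 0.47 = 1.6012.
Net systemic exposure ratio = 1 / 1.6012 = 0.62.

0.62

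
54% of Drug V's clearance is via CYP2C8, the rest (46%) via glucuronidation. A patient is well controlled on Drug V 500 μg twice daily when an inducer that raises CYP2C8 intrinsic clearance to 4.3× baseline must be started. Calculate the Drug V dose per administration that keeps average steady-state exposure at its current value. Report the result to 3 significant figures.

1.39 × 10³ μg

The CYP2C8 pathway (54% of clearance) is boosted to 4.3× activity: 0.54 × 4.3 = 2.322.
The remaining 46% of clearance is unaffected.
New clearance relative to baseline: 2.322 + 0.46 = 2.782.
Css,avg = (dose rate)/CL, so holding Css fixed requires dose ∝ CL: 500 × 2.782 = 1.39 × 10³ μg.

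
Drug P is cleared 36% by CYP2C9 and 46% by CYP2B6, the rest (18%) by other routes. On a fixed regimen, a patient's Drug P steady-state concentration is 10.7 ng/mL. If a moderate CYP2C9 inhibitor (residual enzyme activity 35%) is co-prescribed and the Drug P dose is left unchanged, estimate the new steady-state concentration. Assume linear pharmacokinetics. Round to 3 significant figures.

The CYP2C9 pathway (36% of clearance) is reduced to 0.35× activity: 0.36 × 0.35 = 0.126.
CYP2B6 (46%) and the residual 18% are unaffected.
New clearance relative to baseline: 0.126 + 0.46 + 0.18 = 0.766.
New steady-state concentration = baseline ÷ relative clearance = 10.7 / 0.766 = 14.0 ng/mL.

14.0 ng/mL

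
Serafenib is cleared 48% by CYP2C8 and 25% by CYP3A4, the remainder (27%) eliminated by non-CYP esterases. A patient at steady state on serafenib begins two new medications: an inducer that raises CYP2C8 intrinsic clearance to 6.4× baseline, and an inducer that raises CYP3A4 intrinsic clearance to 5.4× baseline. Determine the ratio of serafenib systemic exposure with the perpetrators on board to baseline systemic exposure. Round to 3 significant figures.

0.213

The CYP2C8 pathway (48% of clearance) increases to 6.4× activity: 0.48 × 6.4 = 3.072.
The CYP3A4 pathway (25% of clearance) is boosted to 5.4× activity: 0.25 × 5.4 = 1.35.
The remaining 27% of clearance is unaffected.
Relative clearance = 3.072 + 1.35 + 0.27 = 4.692.
Net systemic exposure ratio = 1 / 4.692 = 0.213.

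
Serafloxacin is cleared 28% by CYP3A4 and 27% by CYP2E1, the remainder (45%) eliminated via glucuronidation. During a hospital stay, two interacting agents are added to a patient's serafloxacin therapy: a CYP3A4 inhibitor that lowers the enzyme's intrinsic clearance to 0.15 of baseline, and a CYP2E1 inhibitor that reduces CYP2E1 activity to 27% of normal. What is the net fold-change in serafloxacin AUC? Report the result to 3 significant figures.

The CYP3A4 pathway (28% of clearance) drops to 0.15× activity: 0.28 × 0.15 = 0.042.
The CYP2E1 pathway (27% of clearance) is reduced to 0.27× activity: 0.27 × 0.27 = 0.0729.
The remaining 45% of clearance is unaffected.
New clearance relative to baseline: 0.042 + 0.0729 + 0.45 = 0.5649.
AUC ∝ 1/CL: fold-change = 1 / 0.5649 = 1.77.

1.77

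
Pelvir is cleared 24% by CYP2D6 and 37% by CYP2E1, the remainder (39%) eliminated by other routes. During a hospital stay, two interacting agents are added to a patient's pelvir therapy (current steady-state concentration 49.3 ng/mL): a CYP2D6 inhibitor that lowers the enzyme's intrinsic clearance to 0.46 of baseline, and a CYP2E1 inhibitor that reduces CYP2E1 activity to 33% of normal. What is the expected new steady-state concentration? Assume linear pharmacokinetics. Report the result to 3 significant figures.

79.2 ng/mL

CYP2D6: 0.24 × 0.46 = 0.1104
CYP2E1: 0.37 × 0.33 = 0.1221
Other: 0.39 (unchanged)
New clearance relative to baseline: 0.1104 + 0.1221 + 0.39 = 0.6225.
Steady-state concentration ∝ 1/CL: new value = 49.3 / 0.6225 = 79.2 ng/mL.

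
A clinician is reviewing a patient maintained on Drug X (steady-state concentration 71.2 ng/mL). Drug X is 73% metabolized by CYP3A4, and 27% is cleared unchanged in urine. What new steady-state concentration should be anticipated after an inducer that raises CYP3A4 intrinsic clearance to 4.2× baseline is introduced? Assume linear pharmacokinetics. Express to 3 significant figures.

The CYP3A4 pathway (73% of clearance) increases to 4.2× activity: 0.73 × 4.2 = 3.066.
The remaining 27% of clearance is unaffected.
New clearance relative to baseline: 3.066 + 0.27 = 3.336.
Steady-state concentration ∝ 1/CL, so new value = 71.2 / 3.336 = 21.3 ng/mL.

21.3 ng/mL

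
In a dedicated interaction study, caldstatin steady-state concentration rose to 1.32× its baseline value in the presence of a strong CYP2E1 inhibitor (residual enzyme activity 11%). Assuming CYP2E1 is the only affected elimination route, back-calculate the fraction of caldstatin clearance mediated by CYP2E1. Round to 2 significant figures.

0.27

CL'/CL = 1 / 1.32 = 0.7576
0.11·fm + (1 − fm) = 0.7576
fm = (0.7576 − 1) / (0.11 − 1) = 0.27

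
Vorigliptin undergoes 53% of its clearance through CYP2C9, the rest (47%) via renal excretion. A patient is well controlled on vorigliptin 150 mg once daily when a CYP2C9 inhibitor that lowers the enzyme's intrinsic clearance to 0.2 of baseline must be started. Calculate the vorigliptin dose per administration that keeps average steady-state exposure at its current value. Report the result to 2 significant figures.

86 mg

CYP2C9: 0.53 × 0.2 = 0.106
Other: 0.47 (unchanged)
CL_new/CL_old = 0.106 + 0.47 = 0.576.
Css,avg = (dose rate)/CL, so holding Css fixed requires dose ∝ CL: 150 × 0.576 = 86 mg.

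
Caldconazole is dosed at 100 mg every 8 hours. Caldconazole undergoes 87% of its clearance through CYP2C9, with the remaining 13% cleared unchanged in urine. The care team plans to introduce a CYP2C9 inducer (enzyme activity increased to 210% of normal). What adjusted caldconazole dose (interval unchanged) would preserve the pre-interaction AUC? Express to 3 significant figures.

196 mg

The CYP2C9 pathway (87% of clearance) increases to 2.1× activity: 0.87 × 2.1 = 1.827.
The remaining 13% of clearance is unaffected.
CL_new/CL_old = 1.827 + 0.13 = 1.957.
To maintain the same steady-state level, dose must scale with clearance: new dose = 100 × 1.957 = 196 mg.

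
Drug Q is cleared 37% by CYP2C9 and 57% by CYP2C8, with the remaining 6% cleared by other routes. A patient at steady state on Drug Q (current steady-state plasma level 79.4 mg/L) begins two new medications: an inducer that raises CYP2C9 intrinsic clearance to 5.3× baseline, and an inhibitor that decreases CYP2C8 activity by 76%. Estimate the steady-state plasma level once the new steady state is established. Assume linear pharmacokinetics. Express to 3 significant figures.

CYP2C9: 0.37 × 5.3 = 1.961
CYP2C8: 0.57 × 0.24 = 0.1368
Other: 0.06 (unchanged)
Relative clearance = 1.961 + 0.1368 + 0.06 = 2.1578.
Dividing the baseline by the relative clearance: 79.4 / 2.1578 = 36.8 mg/L.

36.8 mg/L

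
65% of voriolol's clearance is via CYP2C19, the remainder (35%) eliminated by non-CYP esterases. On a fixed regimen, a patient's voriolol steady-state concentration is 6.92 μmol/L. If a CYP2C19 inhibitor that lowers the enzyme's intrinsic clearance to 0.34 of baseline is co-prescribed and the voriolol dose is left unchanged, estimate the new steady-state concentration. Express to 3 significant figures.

12.1 μmol/L

The CYP2C19 pathway (65% of clearance) drops to 0.34× activity: 0.65 × 0.34 = 0.221.
Non-CYP routes (35%) are unchanged.
Relative clearance = 0.221 + 0.35 = 0.571.
With dosing unchanged, steady-state concentration scales as 1/CL: 6.92 / 0.571 = 12.1 μmol/L.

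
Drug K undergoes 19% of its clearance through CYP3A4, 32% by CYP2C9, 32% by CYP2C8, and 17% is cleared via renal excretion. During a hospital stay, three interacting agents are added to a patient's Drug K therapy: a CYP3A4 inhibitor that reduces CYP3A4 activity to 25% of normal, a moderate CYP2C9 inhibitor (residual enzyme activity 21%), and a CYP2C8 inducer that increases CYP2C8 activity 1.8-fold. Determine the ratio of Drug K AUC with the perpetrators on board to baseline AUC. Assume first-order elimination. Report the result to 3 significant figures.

1.16

The CYP3A4 pathway (19% of clearance) falls to 0.25× activity: 0.19 × 0.25 = 0.0475.
The CYP2C9 pathway (32% of clearance) falls to 0.21× activity: 0.32 × 0.21 = 0.0672.
The CYP2C8 pathway (32% of clearance) increases to 1.8× activity: 0.32 × 1.8 = 0.576.
Non-CYP routes (17%) are unchanged.
Relative clearance = 0.0475 + 0.0672 + 0.576 + 0.17 = 0.8607.
AUC ∝ 1/CL: fold-change = 1 / 0.8607 = 1.16.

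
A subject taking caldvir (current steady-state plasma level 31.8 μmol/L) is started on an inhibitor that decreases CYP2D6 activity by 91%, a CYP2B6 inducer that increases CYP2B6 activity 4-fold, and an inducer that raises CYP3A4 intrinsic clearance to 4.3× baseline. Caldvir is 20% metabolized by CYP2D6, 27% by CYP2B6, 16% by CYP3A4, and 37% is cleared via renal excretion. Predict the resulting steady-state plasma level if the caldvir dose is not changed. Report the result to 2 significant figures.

CYP2D6: 0.2 × 0.09 = 0.018
CYP2B6: 0.27 × 4 = 1.08
CYP3A4: 0.16 × 4.3 = 0.688
Other: 0.37 (unchanged)
Relative clearance = 0.018 + 1.08 + 0.688 + 0.37 = 2.156.
Steady-state plasma level ∝ 1/CL: new value = 31.8 / 2.156 = 15 μmol/L.

15 μmol/L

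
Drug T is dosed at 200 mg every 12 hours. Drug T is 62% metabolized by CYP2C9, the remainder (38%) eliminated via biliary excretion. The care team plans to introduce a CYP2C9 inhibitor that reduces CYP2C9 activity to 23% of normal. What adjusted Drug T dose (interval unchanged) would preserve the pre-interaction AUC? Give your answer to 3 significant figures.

The CYP2C9 pathway (62% of clearance) drops to 0.23× activity: 0.62 × 0.23 = 0.1426.
The remaining 38% of clearance is unaffected.
New clearance relative to baseline: 0.1426 + 0.38 = 0.5226.
Exposure is unchanged when dose changes in proportion to clearance. New dose = 200 mg × 0.5226 = 105 mg.

105 mg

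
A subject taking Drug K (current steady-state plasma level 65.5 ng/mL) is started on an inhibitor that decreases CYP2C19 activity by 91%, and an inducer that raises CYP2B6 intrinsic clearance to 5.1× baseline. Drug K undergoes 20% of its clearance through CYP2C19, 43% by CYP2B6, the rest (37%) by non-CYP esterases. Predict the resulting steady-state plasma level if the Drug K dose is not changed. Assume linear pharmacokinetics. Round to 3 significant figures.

The CYP2C19 pathway (20% of clearance) falls to 0.09× activity: 0.2 × 0.09 = 0.018.
The CYP2B6 pathway (43% of clearance) rises to 5.1× activity: 0.43 × 5.1 = 2.193.
Non-CYP routes (37%) are unchanged.
New clearance relative to baseline: 0.018 + 2.193 + 0.37 = 2.581.
Steady-state plasma level ∝ 1/CL: new value = 65.5 / 2.581 = 25.4 ng/mL.

25.4 ng/mL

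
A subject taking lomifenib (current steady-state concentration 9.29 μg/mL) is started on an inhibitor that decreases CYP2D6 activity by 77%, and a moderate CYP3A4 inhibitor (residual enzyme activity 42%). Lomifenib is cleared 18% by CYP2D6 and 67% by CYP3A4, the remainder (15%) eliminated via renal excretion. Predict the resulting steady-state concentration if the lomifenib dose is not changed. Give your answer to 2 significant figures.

CYP2D6: 0.18 × 0.23 = 0.0414
CYP3A4: 0.67 × 0.42 = 0.2814
Other: 0.15 (unchanged)
New clearance relative to baseline: 0.0414 + 0.2814 + 0.15 = 0.4728.
New steady-state concentration = 9.29 / 0.4728 = 20 μg/mL (concentration scales inversely with clearance).

20 μg/mL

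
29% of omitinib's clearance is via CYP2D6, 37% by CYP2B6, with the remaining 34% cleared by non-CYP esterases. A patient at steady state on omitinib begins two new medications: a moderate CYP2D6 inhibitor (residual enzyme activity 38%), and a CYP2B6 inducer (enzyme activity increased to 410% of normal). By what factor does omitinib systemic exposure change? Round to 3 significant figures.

0.508

The CYP2D6 pathway (29% of clearance) drops to 0.38× activity: 0.29 × 0.38 = 0.1102.
The CYP2B6 pathway (37% of clearance) rises to 4.1× activity: 0.37 × 4.1 = 1.517.
Non-CYP routes (34%) are unchanged.
New clearance relative to baseline: 0.1102 + 1.517 + 0.34 = 1.9672.
Because systemic exposure varies inversely with clearance, the combined effect is 1 / 1.9672 = 0.508.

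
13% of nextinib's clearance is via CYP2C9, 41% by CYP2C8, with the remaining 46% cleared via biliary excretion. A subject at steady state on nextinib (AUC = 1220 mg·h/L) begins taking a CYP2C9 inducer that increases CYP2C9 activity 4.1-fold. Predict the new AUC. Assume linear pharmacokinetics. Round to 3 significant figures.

CYP2C9: 0.13 × 4.1 = 0.533
CYP2C8: 0.41 (unchanged)
Other: 0.46 (unchanged)
New clearance relative to baseline: 0.533 + 0.41 + 0.46 = 1.403.
With dosing unchanged, AUC scales as 1/CL: 1220 / 1.403 = 870 mg·h/L.

870 mg·h/L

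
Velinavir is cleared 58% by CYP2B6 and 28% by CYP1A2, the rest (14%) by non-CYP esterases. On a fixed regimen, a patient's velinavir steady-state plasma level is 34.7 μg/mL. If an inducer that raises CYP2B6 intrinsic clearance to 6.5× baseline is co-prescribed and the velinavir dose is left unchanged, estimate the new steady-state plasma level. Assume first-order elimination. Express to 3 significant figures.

CYP2B6: 0.58 × 6.5 = 3.77
CYP1A2: 0.28 (unchanged)
Other: 0.14 (unchanged)
CL_new/CL_old = 3.77 + 0.28 + 0.14 = 4.19.
Steady-state plasma level ∝ 1/CL, so new value = 34.7 / 4.19 = 8.28 μg/mL.

8.28 μg/mL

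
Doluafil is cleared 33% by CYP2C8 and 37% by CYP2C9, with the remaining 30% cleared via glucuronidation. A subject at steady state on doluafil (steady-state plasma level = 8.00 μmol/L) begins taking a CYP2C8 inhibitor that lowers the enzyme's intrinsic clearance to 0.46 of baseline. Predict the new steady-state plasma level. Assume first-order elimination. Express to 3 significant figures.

9.73 μmol/L

The CYP2C8 pathway (33% of clearance) falls to 0.46× activity: 0.33 × 0.46 = 0.1518.
CYP2C9 (37%) and the residual 30% are unaffected.
Relative clearance = 0.1518 + 0.37 + 0.3 = 0.8218.
New steady-state plasma level = baseline ÷ relative clearance = 8.00 / 0.8218 = 9.73 μmol/L.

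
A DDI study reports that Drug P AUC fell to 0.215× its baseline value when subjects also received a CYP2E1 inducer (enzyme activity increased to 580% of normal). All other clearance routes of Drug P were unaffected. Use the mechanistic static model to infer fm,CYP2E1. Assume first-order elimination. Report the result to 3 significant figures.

Call the CYP2E1 fraction fm. After the interaction, CL_new/CL_old = fm × 5.8 + (1 − fm).
AUC ratio = 1 / (new CL fraction), so new CL fraction = 1 / 0.215 = 4.651.
fm × 5.8 + 1 − fm = 4.651  ⇒  fm × (5.8 − 1) = 3.651  ⇒  fm = 0.761.

0.761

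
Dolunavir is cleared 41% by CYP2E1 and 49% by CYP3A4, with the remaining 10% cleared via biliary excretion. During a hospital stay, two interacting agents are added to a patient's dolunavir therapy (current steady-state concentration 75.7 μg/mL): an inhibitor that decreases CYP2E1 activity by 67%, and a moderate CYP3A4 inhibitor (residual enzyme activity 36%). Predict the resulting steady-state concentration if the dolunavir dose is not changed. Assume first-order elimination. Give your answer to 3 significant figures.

The CYP2E1 pathway (41% of clearance) falls to 0.33× activity: 0.41 × 0.33 = 0.1353.
The CYP3A4 pathway (49% of clearance) is reduced to 0.36× activity: 0.49 × 0.36 = 0.1764.
The remaining 10% of clearance is unaffected.
Relative clearance = 0.1353 + 0.1764 + 0.1 = 0.4117.
Dividing the baseline by the relative clearance: 75.7 / 0.4117 = 184 μg/mL.

184 μg/mL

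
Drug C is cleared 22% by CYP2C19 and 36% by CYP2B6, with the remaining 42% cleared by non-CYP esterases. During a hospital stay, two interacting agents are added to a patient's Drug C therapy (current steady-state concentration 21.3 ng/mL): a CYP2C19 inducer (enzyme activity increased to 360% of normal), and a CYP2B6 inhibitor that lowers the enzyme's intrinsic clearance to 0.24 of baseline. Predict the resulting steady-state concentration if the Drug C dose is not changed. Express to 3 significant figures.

16.4 ng/mL

The CYP2C19 pathway (22% of clearance) is boosted to 3.6× activity: 0.22 × 3.6 = 0.792.
The CYP2B6 pathway (36% of clearance) drops to 0.24× activity: 0.36 × 0.24 = 0.0864.
Non-CYP routes (42%) are unchanged.
New clearance relative to baseline: 0.792 + 0.0864 + 0.42 = 1.2984.
Steady-state concentration ∝ 1/CL: new value = 21.3 / 1.2984 = 16.4 ng/mL.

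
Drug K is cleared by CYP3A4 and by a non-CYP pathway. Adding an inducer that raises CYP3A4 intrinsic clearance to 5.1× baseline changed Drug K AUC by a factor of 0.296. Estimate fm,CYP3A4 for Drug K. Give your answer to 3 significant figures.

Write x for the fraction cleared via CYP3A4. The observed AUC change means clearance rose to 1/0.296 = 3.378 of baseline.
Only the CYP3A4 route changed, so 3.378 = x·5.1 + (1 − x), giving x = 0.580.

0.580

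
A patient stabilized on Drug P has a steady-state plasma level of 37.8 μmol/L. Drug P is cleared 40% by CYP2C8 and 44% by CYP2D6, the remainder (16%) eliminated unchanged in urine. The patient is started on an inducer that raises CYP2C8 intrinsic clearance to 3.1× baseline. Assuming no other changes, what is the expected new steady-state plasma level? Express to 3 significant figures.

20.5 μmol/L

The CYP2C8 pathway (40% of clearance) rises to 3.1× activity: 0.4 × 3.1 = 1.24.
CYP2D6 (44%) and the residual 16% are unaffected.
Relative clearance = 1.24 + 0.44 + 0.16 = 1.84.
Steady-state plasma level ∝ 1/CL, so new value = 37.8 / 1.84 = 20.5 μmol/L.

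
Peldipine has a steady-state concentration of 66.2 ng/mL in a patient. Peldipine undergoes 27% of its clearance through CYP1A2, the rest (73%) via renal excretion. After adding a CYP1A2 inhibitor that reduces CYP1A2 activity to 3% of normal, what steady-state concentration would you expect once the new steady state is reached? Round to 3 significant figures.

CYP1A2: 0.27 × 0.03 = 0.0081
Other: 0.73 (unchanged)
Relative clearance = 0.0081 + 0.73 = 0.7381.
Steady-state concentration ∝ 1/CL, so new value = 66.2 / 0.7381 = 89.7 ng/mL.

89.7 ng/mL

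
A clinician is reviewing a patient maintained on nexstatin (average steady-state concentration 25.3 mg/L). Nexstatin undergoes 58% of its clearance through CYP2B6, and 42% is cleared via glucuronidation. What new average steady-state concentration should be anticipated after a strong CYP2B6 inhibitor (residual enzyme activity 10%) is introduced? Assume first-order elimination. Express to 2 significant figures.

The CYP2B6 pathway (58% of clearance) falls to 0.1× activity: 0.58 × 0.1 = 0.058.
Non-CYP routes (42%) are unchanged.
New clearance relative to baseline: 0.058 + 0.42 = 0.478.
New average steady-state concentration = baseline ÷ relative clearance = 25.3 / 0.478 = 53 mg/L.

53 mg/L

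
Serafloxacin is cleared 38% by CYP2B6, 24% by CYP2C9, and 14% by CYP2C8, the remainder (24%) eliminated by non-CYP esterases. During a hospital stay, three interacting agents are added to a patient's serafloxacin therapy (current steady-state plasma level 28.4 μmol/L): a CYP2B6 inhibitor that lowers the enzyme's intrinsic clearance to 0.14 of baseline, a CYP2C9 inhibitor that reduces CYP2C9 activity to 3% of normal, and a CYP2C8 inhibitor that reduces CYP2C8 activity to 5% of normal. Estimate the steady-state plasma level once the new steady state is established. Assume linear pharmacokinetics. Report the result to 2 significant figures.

92 μmol/L

CYP2B6: 0.38 × 0.14 = 0.0532
CYP2C9: 0.24 × 0.03 = 0.0072
CYP2C8: 0.14 × 0.05 = 0.007
Other: 0.24 (unchanged)
CL_new/CL_old = 0.0532 + 0.0072 + 0.007 + 0.24 = 0.3074.
Dividing the baseline by the relative clearance: 28.4 / 0.3074 = 92 μmol/L.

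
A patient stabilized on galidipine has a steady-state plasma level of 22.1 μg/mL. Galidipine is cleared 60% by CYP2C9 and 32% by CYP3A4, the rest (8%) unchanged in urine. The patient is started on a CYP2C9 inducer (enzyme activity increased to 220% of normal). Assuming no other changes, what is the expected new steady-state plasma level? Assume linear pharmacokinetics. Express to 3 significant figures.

12.8 μg/mL

The CYP2C9 pathway (60% of clearance) rises to 2.2× activity: 0.6 × 2.2 = 1.32.
CYP3A4 (32%) and the residual 8% are unaffected.
Relative clearance = 1.32 + 0.32 + 0.08 = 1.72.
With dosing unchanged, steady-state plasma level scales as 1/CL: 22.1 / 1.72 = 12.8 μg/mL.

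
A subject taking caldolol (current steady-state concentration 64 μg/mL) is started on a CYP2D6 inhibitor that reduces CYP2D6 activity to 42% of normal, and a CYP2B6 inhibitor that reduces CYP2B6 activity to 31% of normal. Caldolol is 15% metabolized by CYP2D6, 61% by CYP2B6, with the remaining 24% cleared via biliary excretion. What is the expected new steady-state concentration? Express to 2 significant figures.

1.3 × 10² μg/mL

CYP2D6: 0.15 × 0.42 = 0.063
CYP2B6: 0.61 × 0.31 = 0.1891
Other: 0.24 (unchanged)
New clearance relative to baseline: 0.063 + 0.1891 + 0.24 = 0.4921.
Steady-state concentration ∝ 1/CL: new value = 64 / 0.4921 = 1.3 × 10² μg/mL.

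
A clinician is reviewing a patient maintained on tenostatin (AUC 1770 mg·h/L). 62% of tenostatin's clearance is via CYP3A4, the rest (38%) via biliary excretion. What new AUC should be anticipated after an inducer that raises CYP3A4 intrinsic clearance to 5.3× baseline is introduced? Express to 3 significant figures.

483 mg·h/L

The CYP3A4 pathway (62% of clearance) increases to 5.3× activity: 0.62 × 5.3 = 3.286.
Non-CYP routes (38%) are unchanged.
Relative clearance = 3.286 + 0.38 = 3.666.
New AUC = baseline ÷ relative clearance = 1770 / 3.666 = 483 mg·h/L.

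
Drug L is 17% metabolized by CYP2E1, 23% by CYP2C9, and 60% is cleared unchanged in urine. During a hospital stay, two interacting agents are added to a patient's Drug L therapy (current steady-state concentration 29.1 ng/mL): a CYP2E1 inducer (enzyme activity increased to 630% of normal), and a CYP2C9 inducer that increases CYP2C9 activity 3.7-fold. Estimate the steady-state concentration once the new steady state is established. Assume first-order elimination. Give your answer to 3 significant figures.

11.5 ng/mL

The CYP2E1 pathway (17% of clearance) rises to 6.3× activity: 0.17 × 6.3 = 1.071.
The CYP2C9 pathway (23% of clearance) increases to 3.7× activity: 0.23 × 3.7 = 0.851.
The remaining 60% of clearance is unaffected.
New clearance relative to baseline: 1.071 + 0.851 + 0.6 = 2.522.
Steady-state concentration ∝ 1/CL: new value = 29.1 / 2.522 = 11.5 ng/mL.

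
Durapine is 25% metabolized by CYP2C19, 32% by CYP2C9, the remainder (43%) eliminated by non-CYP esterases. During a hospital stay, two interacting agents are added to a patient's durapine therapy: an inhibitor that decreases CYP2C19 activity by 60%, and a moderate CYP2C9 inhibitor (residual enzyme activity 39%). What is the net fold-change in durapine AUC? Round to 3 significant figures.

The CYP2C19 pathway (25% of clearance) is reduced to 0.4× activity: 0.25 × 0.4 = 0.1.
The CYP2C9 pathway (32% of clearance) drops to 0.39× activity: 0.32 × 0.39 = 0.1248.
The remaining 43% of clearance is unaffected.
Relative clearance = 0.1 + 0.1248 + 0.43 = 0.6548.
Net AUC ratio = 1 / 0.6548 = 1.53.

1.53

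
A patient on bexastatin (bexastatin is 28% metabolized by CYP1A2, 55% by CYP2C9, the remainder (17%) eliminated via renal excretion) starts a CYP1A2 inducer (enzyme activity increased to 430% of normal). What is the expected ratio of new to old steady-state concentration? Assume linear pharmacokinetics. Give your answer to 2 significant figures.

CYP1A2: 0.28 × 4.3 = 1.204
CYP2C9: 0.55 (unchanged)
Other: 0.17 (unchanged)
Relative clearance = 1.204 + 0.55 + 0.17 = 1.924.
Steady-state concentration is inversely proportional to clearance, so the fold-change is 1 / 1.924 = 0.52.

0.52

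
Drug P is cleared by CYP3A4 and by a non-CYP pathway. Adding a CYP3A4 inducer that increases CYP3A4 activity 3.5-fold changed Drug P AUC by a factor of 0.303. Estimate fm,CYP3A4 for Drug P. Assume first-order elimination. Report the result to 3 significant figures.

0.920

Let fm be the CYP3A4 fraction. New clearance relative to baseline = fm × 3.5 + (1 − fm).
AUC ratio = 1 / (new CL fraction), so new CL fraction = 1 / 0.303 = 3.3.
fm × 3.5 + 1 − fm = 3.3  ⇒  fm × (3.5 − 1) = 2.3  ⇒  fm = 0.920.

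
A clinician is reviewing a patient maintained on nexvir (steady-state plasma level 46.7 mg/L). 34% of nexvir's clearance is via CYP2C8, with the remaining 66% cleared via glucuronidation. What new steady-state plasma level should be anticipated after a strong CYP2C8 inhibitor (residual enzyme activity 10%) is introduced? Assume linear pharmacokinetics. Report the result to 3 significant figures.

CYP2C8: 0.34 × 0.1 = 0.034
Other: 0.66 (unchanged)
Relative clearance = 0.034 + 0.66 = 0.694.
Steady-state plasma level ∝ 1/CL, so new value = 46.7 / 0.694 = 67.3 mg/L.

67.3 mg/L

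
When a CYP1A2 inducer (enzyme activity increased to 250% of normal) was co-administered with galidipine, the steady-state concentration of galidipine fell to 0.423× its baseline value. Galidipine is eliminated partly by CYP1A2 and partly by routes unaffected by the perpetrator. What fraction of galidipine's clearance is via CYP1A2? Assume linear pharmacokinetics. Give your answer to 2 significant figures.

0.91

Write x for the fraction cleared via CYP1A2. The observed steady-state concentration change means clearance rose to 1/0.423 = 2.364 of baseline.
Setting x·2.5 + (1 − x) = 2.364 and solving: x = (2.364 − 1)/(2.5 − 1) = 0.91.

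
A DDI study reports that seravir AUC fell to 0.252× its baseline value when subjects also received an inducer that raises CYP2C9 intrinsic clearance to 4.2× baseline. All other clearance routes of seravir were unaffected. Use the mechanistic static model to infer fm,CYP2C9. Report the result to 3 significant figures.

0.928

CL'/CL = 1 / 0.252 = 3.968
4.2·fm + (1 − fm) = 3.968
fm = (3.968 − 1) / (4.2 − 1) = 0.928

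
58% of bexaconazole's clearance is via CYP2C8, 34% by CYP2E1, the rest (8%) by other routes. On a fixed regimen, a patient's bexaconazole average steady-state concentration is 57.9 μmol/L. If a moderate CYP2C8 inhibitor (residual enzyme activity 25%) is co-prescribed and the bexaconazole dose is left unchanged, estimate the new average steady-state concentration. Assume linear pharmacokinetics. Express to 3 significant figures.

102 μmol/L

The CYP2C8 pathway (58% of clearance) drops to 0.25× activity: 0.58 × 0.25 = 0.145.
CYP2E1 (34%) and the residual 8% are unaffected.
Relative clearance = 0.145 + 0.34 + 0.08 = 0.565.
Average steady-state concentration ∝ 1/CL, so new value = 57.9 / 0.565 = 102 μmol/L.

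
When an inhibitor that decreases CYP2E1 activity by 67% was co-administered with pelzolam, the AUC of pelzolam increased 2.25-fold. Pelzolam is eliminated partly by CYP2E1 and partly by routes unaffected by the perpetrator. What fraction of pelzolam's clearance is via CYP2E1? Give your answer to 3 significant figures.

0.829

Call the CYP2E1 fraction fm. After the interaction, CL_new/CL_old = fm × 0.33 + (1 − fm).
AUC ratio = 1 / (new CL fraction), so new CL fraction = 1 / 2.25 = 0.4444.
fm × 0.33 + 1 − fm = 0.4444  ⇒  fm × (0.33 − 1) = −0.5556  ⇒  fm = 0.829.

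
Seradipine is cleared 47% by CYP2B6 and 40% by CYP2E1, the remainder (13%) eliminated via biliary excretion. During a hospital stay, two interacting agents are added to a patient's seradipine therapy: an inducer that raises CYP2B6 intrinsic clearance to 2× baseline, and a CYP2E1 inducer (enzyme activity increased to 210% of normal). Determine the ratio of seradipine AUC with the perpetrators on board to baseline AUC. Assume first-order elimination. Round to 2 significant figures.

0.52

CYP2B6: 0.47 × 2 = 0.94
CYP2E1: 0.4 × 2.1 = 0.84
Other: 0.13 (unchanged)
CL_new/CL_old = 0.94 + 0.84 + 0.13 = 1.91.
AUC ∝ 1/CL: fold-change = 1 / 1.91 = 0.52.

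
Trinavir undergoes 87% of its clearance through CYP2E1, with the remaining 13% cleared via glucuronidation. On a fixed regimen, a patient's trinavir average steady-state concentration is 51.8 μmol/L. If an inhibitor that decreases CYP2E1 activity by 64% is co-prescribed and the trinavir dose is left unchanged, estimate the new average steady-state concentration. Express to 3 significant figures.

CYP2E1: 0.87 × 0.36 = 0.3132
Other: 0.13 (unchanged)
Relative clearance = 0.3132 + 0.13 = 0.4432.
New average steady-state concentration = baseline ÷ relative clearance = 51.8 / 0.4432 = 117 μmol/L.

117 μmol/L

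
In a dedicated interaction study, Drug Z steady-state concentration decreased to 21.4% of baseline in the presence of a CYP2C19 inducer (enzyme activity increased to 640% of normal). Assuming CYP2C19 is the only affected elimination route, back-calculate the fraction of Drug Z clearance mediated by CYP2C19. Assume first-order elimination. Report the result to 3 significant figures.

0.680

Write x for the fraction cleared via CYP2C19. The observed steady-state concentration change means clearance rose to 1/0.214 = 4.673 of baseline.
Setting x·6.4 + (1 − x) = 4.673 and solving: x = (4.673 − 1)/(6.4 − 1) = 0.680.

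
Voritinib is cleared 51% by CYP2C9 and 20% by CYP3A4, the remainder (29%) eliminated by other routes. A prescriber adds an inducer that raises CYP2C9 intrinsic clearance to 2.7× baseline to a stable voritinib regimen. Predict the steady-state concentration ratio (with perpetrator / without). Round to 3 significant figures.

0.536

The CYP2C9 pathway (51% of clearance) is boosted to 2.7× activity: 0.51 × 2.7 = 1.377.
CYP3A4 (20%) and the residual 29% are unaffected.
CL_new/CL_old = 1.377 + 0.2 + 0.29 = 1.867.
Steady-state concentration is inversely proportional to clearance, so the fold-change is 1 / 1.867 = 0.536.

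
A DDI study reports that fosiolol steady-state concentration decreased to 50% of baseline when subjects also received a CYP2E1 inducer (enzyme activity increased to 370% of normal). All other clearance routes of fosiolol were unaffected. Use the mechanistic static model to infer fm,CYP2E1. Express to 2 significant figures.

0.37

CL'/CL = 1 / 0.500 = 2
3.7·fm + (1 − fm) = 2
fm = (2 − 1) / (3.7 − 1) = 0.37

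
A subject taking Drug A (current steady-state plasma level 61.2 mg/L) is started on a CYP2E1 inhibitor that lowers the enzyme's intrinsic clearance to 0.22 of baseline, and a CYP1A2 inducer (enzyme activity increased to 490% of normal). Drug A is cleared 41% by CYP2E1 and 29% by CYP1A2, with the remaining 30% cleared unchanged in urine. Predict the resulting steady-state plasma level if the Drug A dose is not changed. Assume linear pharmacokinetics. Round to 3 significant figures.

The CYP2E1 pathway (41% of clearance) falls to 0.22× activity: 0.41 × 0.22 = 0.0902.
The CYP1A2 pathway (29% of clearance) rises to 4.9× activity: 0.29 × 4.9 = 1.421.
Non-CYP routes (30%) are unchanged.
Relative clearance = 0.0902 + 1.421 + 0.3 = 1.8112.
Steady-state plasma level ∝ 1/CL: new value = 61.2 / 1.8112 = 33.8 mg/L.

33.8 mg/L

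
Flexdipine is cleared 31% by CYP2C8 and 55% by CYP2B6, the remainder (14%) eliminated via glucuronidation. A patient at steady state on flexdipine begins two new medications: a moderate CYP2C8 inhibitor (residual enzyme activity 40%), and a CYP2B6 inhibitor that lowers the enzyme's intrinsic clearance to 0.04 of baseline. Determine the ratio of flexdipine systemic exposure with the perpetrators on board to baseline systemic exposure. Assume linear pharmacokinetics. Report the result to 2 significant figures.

3.5

CYP2C8: 0.31 × 0.4 = 0.124
CYP2B6: 0.55 × 0.04 = 0.022
Other: 0.14 (unchanged)
CL_new/CL_old = 0.124 + 0.022 + 0.14 = 0.286.
Net systemic exposure ratio = 1 / 0.286 = 3.5.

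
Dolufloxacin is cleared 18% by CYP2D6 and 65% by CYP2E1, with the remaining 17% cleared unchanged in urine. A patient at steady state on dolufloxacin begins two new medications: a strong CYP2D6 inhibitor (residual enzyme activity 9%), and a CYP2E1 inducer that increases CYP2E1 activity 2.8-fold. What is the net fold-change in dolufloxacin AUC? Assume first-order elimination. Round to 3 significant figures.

CYP2D6: 0.18 × 0.09 = 0.0162
CYP2E1: 0.65 × 2.8 = 1.82
Other: 0.17 (unchanged)
New clearance relative to baseline: 0.0162 + 1.82 + 0.17 = 2.0062.
Net AUC ratio = 1 / 2.0062 = 0.498.

0.498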